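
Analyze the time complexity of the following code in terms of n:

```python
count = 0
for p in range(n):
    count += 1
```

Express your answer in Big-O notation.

Each loop level contributes: n. Multiplying the contributions gives O(n).

Answer: O(n)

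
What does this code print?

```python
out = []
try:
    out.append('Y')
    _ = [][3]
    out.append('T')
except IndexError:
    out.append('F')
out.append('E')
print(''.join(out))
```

Execution trace: 'Y' (try body) → 'F' (except IndexError) → 'E' (after the try/except). Output: YFE

Answer: YFE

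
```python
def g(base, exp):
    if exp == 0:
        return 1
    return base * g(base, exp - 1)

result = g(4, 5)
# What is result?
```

g(4, 5) = 4 * 4 * 4 * 4 * 4 = 1024

Answer: 1024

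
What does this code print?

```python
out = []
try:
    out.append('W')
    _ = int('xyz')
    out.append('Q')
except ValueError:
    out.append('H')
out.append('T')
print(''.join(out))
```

Execution trace: 'W' (try body) → 'H' (except ValueError) → 'T' (after the try/except). Output: WHT

Answer: WHT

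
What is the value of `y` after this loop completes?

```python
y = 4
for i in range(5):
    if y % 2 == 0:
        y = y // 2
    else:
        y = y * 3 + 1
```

Collatz-style transformation from 4
`y` takes the values: 4 → 2 → 1 → 4 → 2 → 1

Answer: 1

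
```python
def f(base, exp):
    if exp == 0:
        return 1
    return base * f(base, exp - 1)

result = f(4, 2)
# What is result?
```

f(4, 2) = 4 * 4 = 16

Answer: 16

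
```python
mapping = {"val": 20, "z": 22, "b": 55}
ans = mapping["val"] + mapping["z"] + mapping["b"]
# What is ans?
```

Trace:
`mapping = {"val": 20, "z": 22, "b": 55}` → mapping = {'val': 20, 'z': 22, 'b': 55}
`ans = mapping["val"] + mapping["z"] + mapping["b"]` → ans = 97
So ans = 97

Answer: 97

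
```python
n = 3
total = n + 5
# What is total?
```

Trace:
`n = 3` → n = 3
`total = n + 5` → total = 8
So total = 8

Answer: 8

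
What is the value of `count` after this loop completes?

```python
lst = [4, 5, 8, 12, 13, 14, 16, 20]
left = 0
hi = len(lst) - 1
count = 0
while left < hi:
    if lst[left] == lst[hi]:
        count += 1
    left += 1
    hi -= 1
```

Count matching pairs from ends
`count` takes the values: 0

Answer: 0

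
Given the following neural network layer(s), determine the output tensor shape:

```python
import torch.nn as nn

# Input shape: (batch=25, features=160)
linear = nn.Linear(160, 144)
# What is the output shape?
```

Input: (25, 160) -> Output: (25, 144)

Answer: (25, 144)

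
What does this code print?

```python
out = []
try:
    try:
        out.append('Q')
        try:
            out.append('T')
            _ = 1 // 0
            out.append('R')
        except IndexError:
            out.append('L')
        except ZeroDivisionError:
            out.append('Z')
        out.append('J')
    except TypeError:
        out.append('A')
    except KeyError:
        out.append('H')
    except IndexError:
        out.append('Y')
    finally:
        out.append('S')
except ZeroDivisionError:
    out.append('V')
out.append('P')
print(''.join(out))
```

Execution trace: 'Q' (try body) → 'T' (inner try body) → 'Z' (inner except ZeroDivisionError) → 'J' (try body, no exception) → 'S' (finally) → 'P' (after the try/except). Output: QTZJSP

Answer: QTZJSP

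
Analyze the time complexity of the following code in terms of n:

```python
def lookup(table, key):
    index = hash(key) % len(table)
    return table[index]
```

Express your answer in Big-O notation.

This is Hash table lookup (average case). Time complexity: O(1).

Answer: O(1)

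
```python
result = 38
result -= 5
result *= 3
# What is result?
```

Trace:
`result = 38` → result = 38
`result -= 5` → result = 33
`result *= 3` → result = 99
So result = 99

Answer: 99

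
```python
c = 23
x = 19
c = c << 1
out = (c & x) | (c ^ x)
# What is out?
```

Trace:
`c = 23` → c = 23
`x = 19` → x = 19
`c = c << 1` → c = 46
`out = (c & x) | (c ^ x)` → out = 63
So out = 63

Answer: 63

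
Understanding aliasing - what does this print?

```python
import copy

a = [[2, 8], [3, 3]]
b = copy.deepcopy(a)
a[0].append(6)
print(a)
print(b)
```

Key concept: deep copy is fully independent.
Step by step:
`a = [[2, 8], [3, 3]]` → a = [[2, 8], [3, 3]]
`b = copy.deepcopy(a)` → b = [[2, 8], [3, 3]]
`a[0].append(6)` → a = [[2, 8, 6], [3, 3]]
`print(a)` → prints [[2, 8, 6], [3, 3]]
`print(b)` → prints [[2, 8], [3, 3]]

Answer:
[[2, 8, 6], [3, 3]]
[[2, 8], [3, 3]]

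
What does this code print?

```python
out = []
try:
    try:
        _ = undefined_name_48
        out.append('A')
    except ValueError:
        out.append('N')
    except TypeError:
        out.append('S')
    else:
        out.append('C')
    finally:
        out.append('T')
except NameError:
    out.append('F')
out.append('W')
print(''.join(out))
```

Execution trace: 'T' (finally) → 'F' (outer except NameError) → 'W' (after the try/except). Output: TFW

Answer: TFW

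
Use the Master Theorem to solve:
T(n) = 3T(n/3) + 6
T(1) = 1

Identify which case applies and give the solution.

a=3, b=3, f(n)=6. log_3(3) = 1. Since c=0 < 1, Case 1 applies: T(n) = Θ(n^log_b(a)) = O(n).

Answer: O(n) - Case 1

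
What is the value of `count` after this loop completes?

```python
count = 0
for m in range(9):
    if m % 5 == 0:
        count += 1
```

Count numbers divisible by 5 in range(9)
`count` takes the values: 0 → 1 → 2

Answer: 2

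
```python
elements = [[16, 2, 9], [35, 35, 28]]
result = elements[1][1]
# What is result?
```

Trace:
`elements = [[16, 2, 9], [35, 35, 28]]` → elements = [[16, 2, 9], [35, 35, 28]]
`result = elements[1][1]` → result = 35
So result = 35

Answer: 35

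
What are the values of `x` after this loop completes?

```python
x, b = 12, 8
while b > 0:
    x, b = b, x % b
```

GCD of 12 and 8
`x` takes the values: 12 → 8 → 4

Answer: 4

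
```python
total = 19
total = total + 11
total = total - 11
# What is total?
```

Trace:
`total = 19` → total = 19
`total = total + 11` → total = 30
`total = total - 11` → total = 19
So total = 19

Answer: 19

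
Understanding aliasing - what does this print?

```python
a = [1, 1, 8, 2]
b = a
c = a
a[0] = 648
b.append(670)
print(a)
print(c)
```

Key concept: multiple aliases.
Step by step:
`a = [1, 1, 8, 2]` → a = [1, 1, 8, 2]
`b = a` → b = [1, 1, 8, 2] (same object as a)
`c = a` → c = [1, 1, 8, 2] (same object as a, b)
`a[0] = 648` → a = [648, 1, 8, 2] (same object as b, c); b = [648, 1, 8, 2] (same object as a, c); c = [648, 1, 8, 2] (same object as a, b)
`b.append(670)` → a = [648, 1, 8, 2, 670] (same object as b, c); b = [648, 1, 8, 2, 670] (same object as a, c); c = [648, 1, 8, 2, 670] (same object as a, b)
`print(a)` → prints [648, 1, 8, 2, 670]
`print(c)` → prints [648, 1, 8, 2, 670]

Answer:
[648, 1, 8, 2, 670]
[648, 1, 8, 2, 670]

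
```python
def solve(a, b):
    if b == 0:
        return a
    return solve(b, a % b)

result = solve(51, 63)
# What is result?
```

solve(51, 63) -> solve(63, 51) -> solve(51, 12) -> solve(12, 3) -> solve(3, 0) -> 3

Answer: 3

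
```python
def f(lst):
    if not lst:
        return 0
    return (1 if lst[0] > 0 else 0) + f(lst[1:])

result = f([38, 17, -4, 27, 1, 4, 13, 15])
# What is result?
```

Count of positive elements in [38, 17, -4, 27, 1, 4, 13, 15] = 7

Answer: 7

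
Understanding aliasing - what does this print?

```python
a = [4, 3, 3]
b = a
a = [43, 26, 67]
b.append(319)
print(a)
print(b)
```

Key concept: rebinding vs mutation: a is rebound to a new list, b still points at the original.
Step by step:
`a = [4, 3, 3]` → a = [4, 3, 3]
`b = a` → b = [4, 3, 3] (same object as a)
`a = [43, 26, 67]` → a = [43, 26, 67]
`b.append(319)` → b = [4, 3, 3, 319]
`print(a)` → prints [43, 26, 67]
`print(b)` → prints [4, 3, 3, 319]

Answer:
[43, 26, 67]
[4, 3, 3, 319]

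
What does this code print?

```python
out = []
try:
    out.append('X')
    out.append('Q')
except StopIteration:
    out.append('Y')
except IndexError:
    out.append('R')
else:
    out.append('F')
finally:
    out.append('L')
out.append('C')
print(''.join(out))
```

Execution trace: 'X' (try body) → 'Q' (try body, no exception) → 'F' (else) → 'L' (finally) → 'C' (after the try/except). Output: XQFLC

Answer: XQFLC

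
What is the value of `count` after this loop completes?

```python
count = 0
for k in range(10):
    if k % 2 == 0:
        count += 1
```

Count numbers divisible by 2 in range(10)
`count` takes the values: 0 → 1 → 2 → 3 → 4 → 5

Answer: 5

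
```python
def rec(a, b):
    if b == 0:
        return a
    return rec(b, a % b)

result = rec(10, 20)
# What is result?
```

rec(10, 20) -> rec(20, 10) -> rec(10, 0) -> 10

Answer: 10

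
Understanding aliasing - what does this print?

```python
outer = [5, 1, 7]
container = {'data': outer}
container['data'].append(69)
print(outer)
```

Key concept: dict holds reference to list.
Step by step:
`outer = [5, 1, 7]` → outer = [5, 1, 7]
`container = {'data': outer}` → container = {'data': [5, 1, 7]}
`container['data'].append(69)` → outer = [5, 1, 7, 69]; container = {'data': [5, 1, 7, 69]}
`print(outer)` → prints [5, 1, 7, 69]

Answer: [5, 1, 7, 69]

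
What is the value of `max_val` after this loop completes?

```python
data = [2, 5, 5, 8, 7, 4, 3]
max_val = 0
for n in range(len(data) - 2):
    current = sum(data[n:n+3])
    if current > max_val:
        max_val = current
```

Max sum of 3-element window in [2, 5, 5, 8, 7, 4, 3]
`max_val` takes the values: 0 → 12 → 18 → 20

Answer: 20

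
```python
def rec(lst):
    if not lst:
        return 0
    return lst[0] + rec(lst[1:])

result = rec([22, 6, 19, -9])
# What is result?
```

22 + 6 + 19 + (-9) + 0 = 38

Answer: 38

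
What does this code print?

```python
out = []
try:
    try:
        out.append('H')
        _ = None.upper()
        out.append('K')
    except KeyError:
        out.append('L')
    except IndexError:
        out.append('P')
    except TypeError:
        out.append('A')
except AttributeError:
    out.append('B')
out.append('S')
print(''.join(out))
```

Execution trace: 'H' (try body) → 'B' (outer except AttributeError) → 'S' (after the try/except). Output: HBS

Answer: HBS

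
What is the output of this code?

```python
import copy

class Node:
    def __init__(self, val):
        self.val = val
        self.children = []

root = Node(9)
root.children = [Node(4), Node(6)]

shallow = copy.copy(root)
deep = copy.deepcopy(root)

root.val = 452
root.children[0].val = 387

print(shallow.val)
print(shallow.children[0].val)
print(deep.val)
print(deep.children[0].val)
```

Key concept: deep copy with custom objects.
Step by step:
`root = Node(9)` → root = Node(val=9, children=[])
`root.children = [Node(4), Node(6)]` → root = Node(val=9, children=[Node(val=4, children=[]), Node(val=6, children=[])])
`shallow = copy.copy(root)` → shallow = Node(val=9, children=[Node(val=4, children=[]), Node(val=6, children=[])])
`deep = copy.deepcopy(root)` → deep = Node(val=9, children=[Node(val=4, children=[]), Node(val=6, children=[])])
`root.val = 452` → root = Node(val=452, children=[Node(val=4, children=[]), Node(val=6, children=[])])
`root.children[0].val = 387` → root = Node(val=452, children=[Node(val=387, children=[]), Node(val=6, children=[])]); shallow = Node(val=9, children=[Node(val=387, children=[]), Node(val=6, children=[])])
`print(shallow.val)` → prints 9
`print(shallow.children[0].val)` → prints 387
`print(deep.val)` → prints 9
`print(deep.children[0].val)` → prints 4

Answer:
9
387
9
4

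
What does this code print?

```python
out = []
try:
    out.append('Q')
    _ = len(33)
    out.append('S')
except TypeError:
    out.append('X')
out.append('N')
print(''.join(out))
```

Execution trace: 'Q' (try body) → 'X' (except TypeError) → 'N' (after the try/except). Output: QXN

Answer: QXN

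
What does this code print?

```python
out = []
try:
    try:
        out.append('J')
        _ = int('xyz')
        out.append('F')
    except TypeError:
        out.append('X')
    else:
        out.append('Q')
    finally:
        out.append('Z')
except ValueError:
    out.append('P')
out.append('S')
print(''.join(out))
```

Execution trace: 'J' (inner try body) → 'Z' (inner finally) → 'P' (outer except ValueError) → 'S' (after the try/except). Output: JZPS

Answer: JZPS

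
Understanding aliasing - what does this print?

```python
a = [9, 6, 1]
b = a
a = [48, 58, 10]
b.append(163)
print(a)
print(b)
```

Key concept: rebinding vs mutation: a is rebound to a new list, b still points at the original.
Step by step:
`a = [9, 6, 1]` → a = [9, 6, 1]
`b = a` → b = [9, 6, 1] (same object as a)
`a = [48, 58, 10]` → a = [48, 58, 10]
`b.append(163)` → b = [9, 6, 1, 163]
`print(a)` → prints [48, 58, 10]
`print(b)` → prints [9, 6, 1, 163]

Answer:
[48, 58, 10]
[9, 6, 1, 163]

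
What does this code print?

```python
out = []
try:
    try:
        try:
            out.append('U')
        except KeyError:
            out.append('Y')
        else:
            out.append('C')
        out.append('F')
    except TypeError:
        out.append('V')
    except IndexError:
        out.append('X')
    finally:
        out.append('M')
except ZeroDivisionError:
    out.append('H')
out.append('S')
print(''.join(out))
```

Execution trace: 'U' (inner try body, no exception) → 'C' (inner else) → 'F' (try body, no exception) → 'M' (finally) → 'S' (after the try/except). Output: UCFMS

Answer: UCFMS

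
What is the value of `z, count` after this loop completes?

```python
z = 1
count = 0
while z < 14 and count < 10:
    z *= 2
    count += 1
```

Double until >= 14 or 10 iterations
`z, count` takes the values: (1, 0) → (2, 0) → (2, 1) → (4, 1) → (4, 2) → (8, 2) → (8, 3) → (16, 3) → (16, 4)

Answer: 16, 4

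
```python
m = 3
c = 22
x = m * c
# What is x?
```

Trace:
`m = 3` → m = 3
`c = 22` → c = 22
`x = m * c` → x = 66
So x = 66

Answer: 66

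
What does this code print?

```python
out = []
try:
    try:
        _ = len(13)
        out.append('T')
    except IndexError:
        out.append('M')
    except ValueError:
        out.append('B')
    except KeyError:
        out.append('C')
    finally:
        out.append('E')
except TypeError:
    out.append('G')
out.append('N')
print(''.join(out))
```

Execution trace: 'E' (finally) → 'G' (outer except TypeError) → 'N' (after the try/except). Output: EGN

Answer: EGN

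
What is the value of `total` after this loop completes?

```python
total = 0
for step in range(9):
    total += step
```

Sum of 0 to 8 = 36
`total` takes the values: 0 → 1 → 3 → 6 → 10 → 15 → 21 → 28 → 36

Answer: 36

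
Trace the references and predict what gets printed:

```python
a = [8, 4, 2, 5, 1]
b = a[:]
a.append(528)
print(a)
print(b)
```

Key concept: slice [:] creates copy.
Step by step:
`a = [8, 4, 2, 5, 1]` → a = [8, 4, 2, 5, 1]
`b = a[:]` → b = [8, 4, 2, 5, 1]
`a.append(528)` → a = [8, 4, 2, 5, 1, 528]
`print(a)` → prints [8, 4, 2, 5, 1, 528]
`print(b)` → prints [8, 4, 2, 5, 1]

Answer:
[8, 4, 2, 5, 1, 528]
[8, 4, 2, 5, 1]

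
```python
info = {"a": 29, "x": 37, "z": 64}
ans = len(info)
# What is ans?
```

Trace:
`info = {"a": 29, "x": 37, "z": 64}` → info = {'a': 29, 'x': 37, 'z': 64}
`ans = len(info)` → ans = 3
So ans = 3

Answer: 3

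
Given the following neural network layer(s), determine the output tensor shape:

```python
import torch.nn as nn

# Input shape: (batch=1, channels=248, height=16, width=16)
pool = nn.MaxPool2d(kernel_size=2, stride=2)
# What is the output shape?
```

Input: (1, 248, 16, 16) -> Output: (1, 248, 8, 8)

Answer: (1, 248, 8, 8)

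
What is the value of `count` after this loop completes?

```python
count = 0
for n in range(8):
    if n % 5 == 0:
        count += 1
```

Count numbers divisible by 5 in range(8)
`count` takes the values: 0 → 1 → 2

Answer: 2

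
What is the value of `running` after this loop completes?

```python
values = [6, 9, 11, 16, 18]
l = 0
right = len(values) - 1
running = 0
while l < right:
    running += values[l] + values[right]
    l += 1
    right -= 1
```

Sum of pairs from ends
`running` takes the values: 0 → 24 → 49

Answer: 49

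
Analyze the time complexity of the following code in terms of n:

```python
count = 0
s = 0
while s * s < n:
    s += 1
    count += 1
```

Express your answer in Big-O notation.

Each loop level contributes: √n. Multiplying the contributions gives O(√n).

Answer: O(√n)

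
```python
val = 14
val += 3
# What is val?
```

Trace:
`val = 14` → val = 14
`val += 3` → val = 17
So val = 17

Answer: 17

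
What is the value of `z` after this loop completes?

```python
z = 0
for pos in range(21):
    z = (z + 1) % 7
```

Increment mod 7, 21 times = 0
`z` takes the values: 0 → 1 → 2 → 3 → 4 → 5 → 6 → 0 → 1 → 2 → 3 → 4 → 5 → 6 → 0 → 1 → 2 → 3 → 4 → 5 → 6 → 0

Answer: 0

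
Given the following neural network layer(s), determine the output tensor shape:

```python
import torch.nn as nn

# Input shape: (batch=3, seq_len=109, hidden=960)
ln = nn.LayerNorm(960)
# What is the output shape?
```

Input: (3, 109, 960) -> Output: (3, 109, 960)

Answer: (3, 109, 960)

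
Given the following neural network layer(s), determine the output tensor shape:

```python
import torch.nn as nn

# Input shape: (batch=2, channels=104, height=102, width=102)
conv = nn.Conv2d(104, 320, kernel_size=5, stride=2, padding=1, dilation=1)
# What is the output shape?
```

Input: (2, 104, 102, 102) -> Output: (2, 320, 50, 50)

Answer: (2, 320, 50, 50)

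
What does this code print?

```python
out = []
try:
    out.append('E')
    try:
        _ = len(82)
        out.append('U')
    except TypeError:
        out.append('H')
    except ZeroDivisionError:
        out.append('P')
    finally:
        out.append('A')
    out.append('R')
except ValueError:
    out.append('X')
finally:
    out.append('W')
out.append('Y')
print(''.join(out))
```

Execution trace: 'E' (try body) → 'H' (inner except TypeError) → 'A' (inner finally) → 'R' (try body, no exception) → 'W' (finally) → 'Y' (after the try/except). Output: EHARWY

Answer: EHARWY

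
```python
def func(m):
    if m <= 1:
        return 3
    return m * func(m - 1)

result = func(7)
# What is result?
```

func(7) = 7 * 6 * 5 * 4 * 3 * 2 * 3 = 15120

Answer: 15120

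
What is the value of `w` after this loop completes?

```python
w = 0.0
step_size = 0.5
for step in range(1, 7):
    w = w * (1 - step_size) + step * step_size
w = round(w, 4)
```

Moving average with lr=0.5
`w` takes the values: 0.0 → 0.5 → 1.25 → 2.125 → 3.0625 → 4.03125 → 5.015625 → 5.0156

Answer: 5.0156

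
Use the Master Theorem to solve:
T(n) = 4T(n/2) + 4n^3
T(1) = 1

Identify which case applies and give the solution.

a=4, b=2, f(n)=4n^3. log_2(4) = 2. Since c=3 > 2 and the regularity condition holds (4(n/2)^3 = (4/2^3)n^3 with 4/2^3 < 1), Case 3 applies: T(n) = Θ(f(n)) = O(n^3).

Answer: O(n^3) - Case 3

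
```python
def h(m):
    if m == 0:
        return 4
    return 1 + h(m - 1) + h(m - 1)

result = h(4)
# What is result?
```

h(m) = 1 + 2·h(m-1), h(0)=4. Closed form: (4+1)·2^4 - 1 = 79.

Answer: 79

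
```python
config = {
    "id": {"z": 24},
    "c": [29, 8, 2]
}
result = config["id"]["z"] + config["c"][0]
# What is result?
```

Trace:
`config = { ...` → config = {'id': {'z': 24}, 'c': [29, 8, 2]}
`result = config["id"]["z"] + config["c"][0]` → result = 53
So result = 53

Answer: 53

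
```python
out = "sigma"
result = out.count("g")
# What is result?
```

Trace:
`out = "sigma"` → out = 'sigma'
`result = out.count("g")` → result = 1
So result = 1

Answer: 1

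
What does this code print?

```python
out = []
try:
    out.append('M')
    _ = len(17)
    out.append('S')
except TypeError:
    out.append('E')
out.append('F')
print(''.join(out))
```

Execution trace: 'M' (try body) → 'E' (except TypeError) → 'F' (after the try/except). Output: MEF

Answer: MEF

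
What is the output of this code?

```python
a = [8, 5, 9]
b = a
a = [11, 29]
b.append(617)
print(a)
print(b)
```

Key concept: rebinding vs mutation: a is rebound to a new list, b still points at the original.
Step by step:
`a = [8, 5, 9]` → a = [8, 5, 9]
`b = a` → b = [8, 5, 9] (same object as a)
`a = [11, 29]` → a = [11, 29]
`b.append(617)` → b = [8, 5, 9, 617]
`print(a)` → prints [11, 29]
`print(b)` → prints [8, 5, 9, 617]

Answer:
[11, 29]
[8, 5, 9, 617]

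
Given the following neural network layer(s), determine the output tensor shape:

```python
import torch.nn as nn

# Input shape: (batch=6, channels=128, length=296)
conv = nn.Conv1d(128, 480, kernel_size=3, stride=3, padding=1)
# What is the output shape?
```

Input: (6, 128, 296) -> Output: (6, 480, 99)

Answer: (6, 480, 99)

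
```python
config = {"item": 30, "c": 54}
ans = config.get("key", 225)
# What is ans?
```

Trace:
`config = {"item": 30, "c": 54}` → config = {'item': 30, 'c': 54}
`ans = config.get("key", 225)` → ans = 225
So ans = 225

Answer: 225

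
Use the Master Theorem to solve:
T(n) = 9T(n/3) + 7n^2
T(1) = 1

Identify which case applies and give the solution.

a=9, b=3, f(n)=7n^2. log_3(9) = 2. Since c=2 = 2, Case 2 applies: T(n) = Θ(n^log_b(a) · log n) = O(n^2 log n).

Answer: O(n^2 log n) - Case 2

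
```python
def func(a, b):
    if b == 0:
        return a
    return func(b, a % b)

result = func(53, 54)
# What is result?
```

func(53, 54) -> func(54, 53) -> func(53, 1) -> func(1, 0) -> 1

Answer: 1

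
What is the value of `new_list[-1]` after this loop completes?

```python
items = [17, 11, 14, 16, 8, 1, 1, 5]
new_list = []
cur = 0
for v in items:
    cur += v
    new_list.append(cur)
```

Cumulative sum ends at 73
`new_list` takes the values: [] → [17] → [17, 28] → [17, 28, 42] → [17, 28, 42, 58] → [17, 28, 42, 58, 66] → [17, 28, 42, 58, 66, 67] → [17, 28, 42, 58, 66, 67, 68] → [17, 28, 42, 58, 66, 67, 68, 73]
So `new_list[-1]` = 73

Answer: 73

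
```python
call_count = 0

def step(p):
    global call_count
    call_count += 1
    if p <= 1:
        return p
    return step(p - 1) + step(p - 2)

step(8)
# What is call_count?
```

Calls(p) = 1 + Calls(p-1) + Calls(p-2); Calls(0)=Calls(1)=1. For p=8 this gives 67.

Answer: 67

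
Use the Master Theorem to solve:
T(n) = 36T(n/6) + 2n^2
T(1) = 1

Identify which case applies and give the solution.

a=36, b=6, f(n)=2n^2. log_6(36) = 2. Since c=2 = 2, Case 2 applies: T(n) = Θ(n^log_b(a) · log n) = O(n^2 log n).

Answer: O(n^2 log n) - Case 2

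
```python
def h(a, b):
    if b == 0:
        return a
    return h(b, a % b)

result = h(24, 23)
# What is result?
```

h(24, 23) -> h(23, 1) -> h(1, 0) -> 1

Answer: 1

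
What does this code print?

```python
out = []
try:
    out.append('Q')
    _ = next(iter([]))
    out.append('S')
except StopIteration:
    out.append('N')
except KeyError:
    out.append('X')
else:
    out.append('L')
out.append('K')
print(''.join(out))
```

Execution trace: 'Q' (try body) → 'N' (except StopIteration) → 'K' (after the try/except). Output: QNK

Answer: QNK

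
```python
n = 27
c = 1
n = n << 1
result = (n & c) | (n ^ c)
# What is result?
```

Trace:
`n = 27` → n = 27
`c = 1` → c = 1
`n = n << 1` → n = 54
`result = (n & c) | (n ^ c)` → result = 55
So result = 55

Answer: 55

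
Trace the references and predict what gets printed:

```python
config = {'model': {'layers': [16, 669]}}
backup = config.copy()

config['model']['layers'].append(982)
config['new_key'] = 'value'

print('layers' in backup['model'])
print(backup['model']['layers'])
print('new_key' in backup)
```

Key concept: shallow copy gotcha with nested dict.
Step by step:
`config = {'model': {'layers': [16, 669]}}` → config = {'model': {'layers': [16, 669]}}
`backup = config.copy()` → backup = {'model': {'layers': [16, 669]}}
`config['model']['layers'].append(982)` → config = {'model': {'layers': [16, 669, 982]}}; backup = {'model': {'layers': [16, 669, 982]}}
`config['new_key'] = 'value'` → config = {'model': {'layers': [16, 669, 982]}, 'new_key': 'value'}
`print('layers' in backup['model'])` → prints True
`print(backup['model']['layers'])` → prints [16, 669, 982]
`print('new_key' in backup)` → prints False

Answer:
True
[16, 669, 982]
False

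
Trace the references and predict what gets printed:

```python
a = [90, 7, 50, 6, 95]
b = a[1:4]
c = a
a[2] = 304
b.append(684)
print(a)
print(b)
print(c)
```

Key concept: slice vs alias.
Step by step:
`a = [90, 7, 50, 6, 95]` → a = [90, 7, 50, 6, 95]
`b = a[1:4]` → b = [7, 50, 6]
`c = a` → c = [90, 7, 50, 6, 95] (same object as a)
`a[2] = 304` → a = [90, 7, 304, 6, 95] (same object as c); c = [90, 7, 304, 6, 95] (same object as a)
`b.append(684)` → b = [7, 50, 6, 684]
`print(a)` → prints [90, 7, 304, 6, 95]
`print(b)` → prints [7, 50, 6, 684]
`print(c)` → prints [90, 7, 304, 6, 95]

Answer:
[90, 7, 304, 6, 95]
[7, 50, 6, 684]
[90, 7, 304, 6, 95]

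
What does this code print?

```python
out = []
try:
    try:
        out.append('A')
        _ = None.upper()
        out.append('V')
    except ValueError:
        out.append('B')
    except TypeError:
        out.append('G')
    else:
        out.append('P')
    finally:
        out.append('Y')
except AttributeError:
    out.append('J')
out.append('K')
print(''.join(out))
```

Execution trace: 'A' (try body) → 'Y' (finally) → 'J' (outer except AttributeError) → 'K' (after the try/except). Output: AYJK

Answer: AYJK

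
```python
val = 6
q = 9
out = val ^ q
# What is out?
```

Trace:
`val = 6` → val = 6
`q = 9` → q = 9
`out = val ^ q` → out = 15
So out = 15

Answer: 15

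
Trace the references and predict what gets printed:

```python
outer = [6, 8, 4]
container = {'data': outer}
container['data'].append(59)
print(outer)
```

Key concept: dict holds reference to list.
Step by step:
`outer = [6, 8, 4]` → outer = [6, 8, 4]
`container = {'data': outer}` → container = {'data': [6, 8, 4]}
`container['data'].append(59)` → outer = [6, 8, 4, 59]; container = {'data': [6, 8, 4, 59]}
`print(outer)` → prints [6, 8, 4, 59]

Answer: [6, 8, 4, 59]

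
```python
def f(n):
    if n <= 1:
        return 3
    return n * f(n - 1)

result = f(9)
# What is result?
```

f(9) = 9 * 8 * 7 * 6 * 5 * 4 * 3 * 2 * 3 = 1088640

Answer: 1088640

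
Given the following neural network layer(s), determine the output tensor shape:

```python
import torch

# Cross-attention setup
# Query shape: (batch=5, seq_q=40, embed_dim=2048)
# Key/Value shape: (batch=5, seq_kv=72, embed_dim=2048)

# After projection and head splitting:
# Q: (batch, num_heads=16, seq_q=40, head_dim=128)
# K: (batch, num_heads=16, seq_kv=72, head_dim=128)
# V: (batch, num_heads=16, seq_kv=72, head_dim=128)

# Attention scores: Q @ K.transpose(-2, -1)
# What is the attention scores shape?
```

Input: (5, 40, 2048) -> Output: (5, 16, 40, 72)

Answer: (5, 16, 40, 72)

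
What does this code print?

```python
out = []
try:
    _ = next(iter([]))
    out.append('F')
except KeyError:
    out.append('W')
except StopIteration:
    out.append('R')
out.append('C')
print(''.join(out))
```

Execution trace: 'R' (except StopIteration) → 'C' (after the try/except). Output: RC

Answer: RC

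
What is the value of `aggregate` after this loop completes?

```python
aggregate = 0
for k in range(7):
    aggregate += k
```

Sum of 0 to 6 = 21
`aggregate` takes the values: 0 → 1 → 3 → 6 → 10 → 15 → 21

Answer: 21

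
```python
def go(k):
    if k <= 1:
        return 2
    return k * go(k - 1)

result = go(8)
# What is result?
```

go(8) = 8 * 7 * 6 * 5 * 4 * 3 * 2 * 2 = 80640

Answer: 80640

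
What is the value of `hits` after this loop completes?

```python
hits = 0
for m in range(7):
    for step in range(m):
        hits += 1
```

Triangle number: 0+1+2+...+6
`hits` takes the values: 0 → 1 → 2 → 3 → 4 → 5 → 6 → 7 → 8 → 9 → 10 → 11 → 12 → 13 → 14 → 15 → 16 → 17 → 18 → 19 → 20 → 21

Answer: 21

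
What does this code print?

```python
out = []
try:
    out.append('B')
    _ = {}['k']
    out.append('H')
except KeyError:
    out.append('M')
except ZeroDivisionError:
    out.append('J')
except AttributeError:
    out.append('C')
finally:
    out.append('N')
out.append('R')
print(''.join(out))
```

Execution trace: 'B' (try body) → 'M' (except KeyError) → 'N' (finally) → 'R' (after the try/except). Output: BMNR

Answer: BMNR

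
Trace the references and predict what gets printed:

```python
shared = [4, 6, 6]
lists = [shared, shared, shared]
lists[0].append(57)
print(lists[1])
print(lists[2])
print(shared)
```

Key concept: list of same reference.
Step by step:
`shared = [4, 6, 6]` → shared = [4, 6, 6]
`lists = [shared, shared, shared]` → lists = [[4, 6, 6], [4, 6, 6], [4, 6, 6]]
`lists[0].append(57)` → shared = [4, 6, 6, 57]; lists = [[4, 6, 6, 57], [4, 6, 6, 57], [4, 6, 6, 57]]
`print(lists[1])` → prints [4, 6, 6, 57]
`print(lists[2])` → prints [4, 6, 6, 57]
`print(shared)` → prints [4, 6, 6, 57]

Answer:
[4, 6, 6, 57]
[4, 6, 6, 57]
[4, 6, 6, 57]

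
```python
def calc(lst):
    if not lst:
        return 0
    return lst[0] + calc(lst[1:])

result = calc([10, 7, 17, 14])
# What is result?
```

10 + 7 + 17 + 14 + 0 = 48

Answer: 48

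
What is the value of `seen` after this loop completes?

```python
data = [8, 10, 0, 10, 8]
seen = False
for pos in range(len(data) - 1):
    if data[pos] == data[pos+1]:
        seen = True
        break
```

Check consecutive duplicates in [8, 10, 0, 10, 8]
`seen` takes the values: False

Answer: False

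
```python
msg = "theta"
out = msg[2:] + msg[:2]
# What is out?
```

Trace:
`msg = "theta"` → msg = 'theta'
`out = msg[2:] + msg[:2]` → out = 'etath'
So out = 'etath'

Answer: 'etath'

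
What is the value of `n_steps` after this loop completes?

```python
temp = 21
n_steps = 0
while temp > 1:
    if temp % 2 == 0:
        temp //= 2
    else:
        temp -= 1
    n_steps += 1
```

Steps to reduce 21 to 1
`n_steps` takes the values: 0 → 1 → 2 → 3 → 4 → 5 → 6

Answer: 6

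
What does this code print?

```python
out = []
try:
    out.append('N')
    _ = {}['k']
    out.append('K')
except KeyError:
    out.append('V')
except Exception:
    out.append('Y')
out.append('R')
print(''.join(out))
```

Execution trace: 'N' (try body) → 'V' (except KeyError) → 'R' (after the try/except). Output: NVR

Answer: NVR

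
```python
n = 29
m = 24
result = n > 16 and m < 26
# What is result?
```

Trace:
`n = 29` → n = 29
`m = 24` → m = 24
`result = n > 16 and m < 26` → result = True
So result = True

Answer: True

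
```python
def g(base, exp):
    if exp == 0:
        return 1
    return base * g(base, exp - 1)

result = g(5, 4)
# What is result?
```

g(5, 4) = 5 * 5 * 5 * 5 = 625

Answer: 625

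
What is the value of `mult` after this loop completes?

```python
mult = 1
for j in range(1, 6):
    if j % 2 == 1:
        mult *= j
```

Product of odd numbers 1 to 5
`mult` takes the values: 1 → 3 → 15

Answer: 15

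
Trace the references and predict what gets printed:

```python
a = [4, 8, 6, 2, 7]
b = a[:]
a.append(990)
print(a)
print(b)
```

Key concept: slice [:] creates copy.
Step by step:
`a = [4, 8, 6, 2, 7]` → a = [4, 8, 6, 2, 7]
`b = a[:]` → b = [4, 8, 6, 2, 7]
`a.append(990)` → a = [4, 8, 6, 2, 7, 990]
`print(a)` → prints [4, 8, 6, 2, 7, 990]
`print(b)` → prints [4, 8, 6, 2, 7]

Answer:
[4, 8, 6, 2, 7, 990]
[4, 8, 6, 2, 7]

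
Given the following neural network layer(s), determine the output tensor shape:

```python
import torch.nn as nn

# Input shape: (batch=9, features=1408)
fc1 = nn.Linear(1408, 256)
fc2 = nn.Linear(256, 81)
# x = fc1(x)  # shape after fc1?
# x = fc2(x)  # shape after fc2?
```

Input: (9, 1408) -> after fc1: (9, 256) -> Output: (9, 81)

Answer: (9, 81)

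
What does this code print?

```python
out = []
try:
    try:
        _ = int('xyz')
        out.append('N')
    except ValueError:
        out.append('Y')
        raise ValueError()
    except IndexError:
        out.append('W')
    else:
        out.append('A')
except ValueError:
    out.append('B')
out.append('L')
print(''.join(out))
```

Execution trace: 'Y' (inner except ValueError) → 'B' (outer except ValueError) → 'L' (after the try/except). Output: YBL

Answer: YBL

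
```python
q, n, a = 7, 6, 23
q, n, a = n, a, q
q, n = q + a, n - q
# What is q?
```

Trace:
`q, n, a = 7, 6, 23` → q = 7; n = 6; a = 23
`q, n, a = n, a, q` → q = 6; n = 23; a = 7
`q, n = q + a, n - q` → q = 13; n = 17
So q = 13

Answer: 13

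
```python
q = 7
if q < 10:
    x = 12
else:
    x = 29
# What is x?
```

Trace:
`q = 7` → q = 7
`if q < 10: ...` → q < 10 is True → x = 12
So x = 12

Answer: 12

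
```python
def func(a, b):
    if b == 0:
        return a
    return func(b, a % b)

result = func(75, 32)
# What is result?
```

func(75, 32) -> func(32, 11) -> func(11, 10) -> func(10, 1) -> func(1, 0) -> 1

Answer: 1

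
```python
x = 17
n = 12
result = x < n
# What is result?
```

Trace:
`x = 17` → x = 17
`n = 12` → n = 12
`result = x < n` → result = False
So result = False

Answer: False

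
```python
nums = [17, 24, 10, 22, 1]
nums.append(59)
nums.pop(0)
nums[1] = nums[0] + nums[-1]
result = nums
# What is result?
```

Trace:
`nums = [17, 24, 10, 22, 1]` → nums = [17, 24, 10, 22, 1]
`nums.append(59)` → nums = [17, 24, 10, 22, 1, 59]
`nums.pop(0)` → nums = [24, 10, 22, 1, 59]
`nums[1] = nums[0] + nums[-1]` → nums = [24, 83, 22, 1, 59]
`result = nums` → result = [24, 83, 22, 1, 59]
So result = [24, 83, 22, 1, 59]

Answer: [24, 83, 22, 1, 59]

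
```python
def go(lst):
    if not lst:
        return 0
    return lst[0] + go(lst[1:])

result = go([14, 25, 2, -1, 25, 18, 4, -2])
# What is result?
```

14 + 25 + 2 + (-1) + 25 + 18 + 4 + (-2) + 0 = 85

Answer: 85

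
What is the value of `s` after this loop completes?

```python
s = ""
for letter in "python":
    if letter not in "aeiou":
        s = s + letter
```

Remove vowels from 'python'
`s` takes the values: "" → "p" → "py" → "pyt" → "pyth" → "pythn"

Answer: "pythn"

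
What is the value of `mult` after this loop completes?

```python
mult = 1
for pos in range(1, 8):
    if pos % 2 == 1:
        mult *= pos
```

Product of odd numbers 1 to 7
`mult` takes the values: 1 → 3 → 15 → 105

Answer: 105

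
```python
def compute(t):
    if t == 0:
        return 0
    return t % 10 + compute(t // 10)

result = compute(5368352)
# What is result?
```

Sum of digits of 5368352: 2 + 5 + 3 + 8 + 6 + 3 + 5 = 32

Answer: 32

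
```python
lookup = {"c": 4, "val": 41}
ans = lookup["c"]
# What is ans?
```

Trace:
`lookup = {"c": 4, "val": 41}` → lookup = {'c': 4, 'val': 41}
`ans = lookup["c"]` → ans = 4
So ans = 4

Answer: 4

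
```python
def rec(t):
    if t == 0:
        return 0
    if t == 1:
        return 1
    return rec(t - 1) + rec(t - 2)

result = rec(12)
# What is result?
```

Build up from base cases: rec(0)=0, rec(1)=1, rec(2)=1, rec(3)=2, rec(4)=3, rec(5)=5, rec(6)=8, ..., rec(12)=144

Answer: 144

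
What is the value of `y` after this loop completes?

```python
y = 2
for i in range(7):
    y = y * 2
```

Multiply by 2, 7 times: 2 * 2^7 = 256
`y` takes the values: 2 → 4 → 8 → 16 → 32 → 64 → 128 → 256

Answer: 256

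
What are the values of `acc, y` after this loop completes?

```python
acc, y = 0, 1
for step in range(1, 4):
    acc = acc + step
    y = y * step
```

Sum and factorial of 1 to 3
`acc, y` takes the values: (0, 1) → (1, 1) → (3, 1) → (3, 2) → (6, 2) → (6, 6)

Answer: 6, 6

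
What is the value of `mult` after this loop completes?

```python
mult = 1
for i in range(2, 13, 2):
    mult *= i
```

Product of even numbers 2 to 12
`mult` takes the values: 1 → 2 → 8 → 48 → 384 → 3840 → 46080

Answer: 46080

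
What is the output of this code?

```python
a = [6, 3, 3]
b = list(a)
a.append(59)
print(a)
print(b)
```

Key concept: list() constructor creates copy.
Step by step:
`a = [6, 3, 3]` → a = [6, 3, 3]
`b = list(a)` → b = [6, 3, 3]
`a.append(59)` → a = [6, 3, 3, 59]
`print(a)` → prints [6, 3, 3, 59]
`print(b)` → prints [6, 3, 3]

Answer:
[6, 3, 3, 59]
[6, 3, 3]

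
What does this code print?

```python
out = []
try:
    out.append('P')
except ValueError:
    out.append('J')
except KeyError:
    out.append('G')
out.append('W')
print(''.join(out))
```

Execution trace: 'P' (try body, no exception) → 'W' (after the try/except). Output: PW

Answer: PW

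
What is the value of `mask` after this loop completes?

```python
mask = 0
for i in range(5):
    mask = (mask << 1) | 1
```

Build 5 consecutive 1-bits: 0b11111
`mask` takes the values: 0 → 1 → 3 → 7 → 15 → 31

Answer: 31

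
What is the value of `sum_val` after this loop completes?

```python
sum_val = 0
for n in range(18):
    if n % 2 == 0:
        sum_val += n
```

Sum of even numbers 0 to 17
`sum_val` takes the values: 0 → 2 → 6 → 12 → 20 → 30 → 42 → 56 → 72

Answer: 72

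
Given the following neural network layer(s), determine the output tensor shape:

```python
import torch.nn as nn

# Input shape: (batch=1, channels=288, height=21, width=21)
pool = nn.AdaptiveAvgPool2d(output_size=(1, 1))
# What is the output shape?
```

Input: (1, 288, 21, 21) -> Output: (1, 288, 1, 1)

Answer: (1, 288, 1, 1)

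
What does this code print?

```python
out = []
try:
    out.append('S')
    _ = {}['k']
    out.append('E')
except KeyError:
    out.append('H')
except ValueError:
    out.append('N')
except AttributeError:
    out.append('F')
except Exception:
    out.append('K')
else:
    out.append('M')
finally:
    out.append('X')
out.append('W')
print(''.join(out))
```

Execution trace: 'S' (try body) → 'H' (except KeyError) → 'X' (finally) → 'W' (after the try/except). Output: SHXW

Answer: SHXW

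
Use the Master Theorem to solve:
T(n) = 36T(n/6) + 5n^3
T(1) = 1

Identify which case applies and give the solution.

a=36, b=6, f(n)=5n^3. log_6(36) = 2. Since c=3 > 2 and the regularity condition holds (36(n/6)^3 = (36/6^3)n^3 with 36/6^3 < 1), Case 3 applies: T(n) = Θ(f(n)) = O(n^3).

Answer: O(n^3) - Case 3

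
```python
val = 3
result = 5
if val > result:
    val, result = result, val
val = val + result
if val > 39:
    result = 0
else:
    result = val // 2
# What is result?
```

Trace:
`val = 3` → val = 3
`result = 5` → result = 5
`if val > result: ...` → val > result is False → no variable changes
`val = val + result` → val = 8
`if val > 39: ...` → val > 39 is False, take else branch → result = 4
So result = 4

Answer: 4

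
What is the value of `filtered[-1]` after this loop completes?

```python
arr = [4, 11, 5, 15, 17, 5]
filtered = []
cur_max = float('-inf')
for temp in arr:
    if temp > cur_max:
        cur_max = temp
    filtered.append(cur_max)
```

Running max ends at 17
`filtered` takes the values: [] → [4] → [4, 11] → [4, 11, 11] → [4, 11, 11, 15] → [4, 11, 11, 15, 17] → [4, 11, 11, 15, 17, 17]
So `filtered[-1]` = 17

Answer: 17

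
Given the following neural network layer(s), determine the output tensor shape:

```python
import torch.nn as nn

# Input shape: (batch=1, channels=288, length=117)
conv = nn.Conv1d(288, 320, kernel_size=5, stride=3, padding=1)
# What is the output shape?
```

Input: (1, 288, 117) -> Output: (1, 320, 39)

Answer: (1, 320, 39)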